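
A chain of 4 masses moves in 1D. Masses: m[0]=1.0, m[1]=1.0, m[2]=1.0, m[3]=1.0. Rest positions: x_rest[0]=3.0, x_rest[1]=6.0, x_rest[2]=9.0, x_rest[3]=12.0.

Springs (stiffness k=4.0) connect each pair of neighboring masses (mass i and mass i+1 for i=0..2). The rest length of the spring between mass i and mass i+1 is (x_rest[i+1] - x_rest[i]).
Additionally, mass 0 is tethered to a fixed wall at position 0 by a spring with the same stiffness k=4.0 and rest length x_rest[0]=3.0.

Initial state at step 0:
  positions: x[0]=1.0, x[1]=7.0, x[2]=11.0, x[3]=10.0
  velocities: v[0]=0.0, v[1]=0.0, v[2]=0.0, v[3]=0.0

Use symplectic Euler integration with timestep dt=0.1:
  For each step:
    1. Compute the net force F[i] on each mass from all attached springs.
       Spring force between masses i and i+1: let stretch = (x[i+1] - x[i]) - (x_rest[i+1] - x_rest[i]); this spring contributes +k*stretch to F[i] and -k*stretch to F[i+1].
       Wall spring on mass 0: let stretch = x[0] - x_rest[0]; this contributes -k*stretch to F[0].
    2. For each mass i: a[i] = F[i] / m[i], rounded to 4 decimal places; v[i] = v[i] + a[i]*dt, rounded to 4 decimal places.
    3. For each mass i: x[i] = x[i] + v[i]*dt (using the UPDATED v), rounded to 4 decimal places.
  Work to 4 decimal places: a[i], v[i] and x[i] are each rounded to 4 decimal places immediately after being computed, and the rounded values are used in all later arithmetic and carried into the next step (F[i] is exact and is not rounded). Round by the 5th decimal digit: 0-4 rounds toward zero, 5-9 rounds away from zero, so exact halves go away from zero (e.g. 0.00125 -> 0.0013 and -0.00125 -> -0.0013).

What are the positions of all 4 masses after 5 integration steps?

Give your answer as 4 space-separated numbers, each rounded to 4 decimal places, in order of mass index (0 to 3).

Answer: 3.3767 6.0101 8.6216 11.9324

Derivation:
Step 0: x=[1.0000 7.0000 11.0000 10.0000] v=[0.0000 0.0000 0.0000 0.0000]
Step 1: x=[1.2000 6.9200 10.8000 10.1600] v=[2.0000 -0.8000 -2.0000 1.6000]
Step 2: x=[1.5808 6.7664 10.4192 10.4656] v=[3.8080 -1.5360 -3.8080 3.0560]
Step 3: x=[2.1058 6.5515 9.8941 10.8893] v=[5.2499 -2.1491 -5.2506 4.2374]
Step 4: x=[2.7244 6.2925 9.2751 11.3932] v=[6.1859 -2.5903 -6.1896 5.0393]
Step 5: x=[3.3767 6.0101 8.6216 11.9324] v=[6.5234 -2.8245 -6.5354 5.3921]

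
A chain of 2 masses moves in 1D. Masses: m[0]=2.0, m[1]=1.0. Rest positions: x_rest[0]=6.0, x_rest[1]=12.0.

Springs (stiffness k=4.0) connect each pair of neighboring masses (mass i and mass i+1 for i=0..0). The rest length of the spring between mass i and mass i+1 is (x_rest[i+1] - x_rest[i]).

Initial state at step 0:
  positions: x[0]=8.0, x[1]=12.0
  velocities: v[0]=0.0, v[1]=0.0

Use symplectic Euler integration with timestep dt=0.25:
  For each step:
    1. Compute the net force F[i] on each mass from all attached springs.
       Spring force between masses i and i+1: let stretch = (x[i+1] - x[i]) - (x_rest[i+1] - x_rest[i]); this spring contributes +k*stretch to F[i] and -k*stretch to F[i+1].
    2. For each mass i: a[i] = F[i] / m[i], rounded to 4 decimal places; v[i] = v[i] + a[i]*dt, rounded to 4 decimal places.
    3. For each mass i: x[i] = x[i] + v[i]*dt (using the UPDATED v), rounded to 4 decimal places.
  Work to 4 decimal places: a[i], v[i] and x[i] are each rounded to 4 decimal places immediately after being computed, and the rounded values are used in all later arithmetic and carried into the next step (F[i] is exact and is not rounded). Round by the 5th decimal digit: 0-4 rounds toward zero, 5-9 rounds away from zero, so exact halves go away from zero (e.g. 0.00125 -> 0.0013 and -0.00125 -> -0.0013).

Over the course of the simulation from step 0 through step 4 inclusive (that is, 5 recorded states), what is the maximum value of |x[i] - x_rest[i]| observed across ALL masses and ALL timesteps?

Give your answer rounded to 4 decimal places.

Answer: 2.6533

Derivation:
Step 0: x=[8.0000 12.0000] v=[0.0000 0.0000]
Step 1: x=[7.7500 12.5000] v=[-1.0000 2.0000]
Step 2: x=[7.3438 13.3125] v=[-1.6250 3.2500]
Step 3: x=[6.9336 14.1328] v=[-1.6407 3.2813]
Step 4: x=[6.6733 14.6533] v=[-1.0411 2.0821]
Max displacement = 2.6533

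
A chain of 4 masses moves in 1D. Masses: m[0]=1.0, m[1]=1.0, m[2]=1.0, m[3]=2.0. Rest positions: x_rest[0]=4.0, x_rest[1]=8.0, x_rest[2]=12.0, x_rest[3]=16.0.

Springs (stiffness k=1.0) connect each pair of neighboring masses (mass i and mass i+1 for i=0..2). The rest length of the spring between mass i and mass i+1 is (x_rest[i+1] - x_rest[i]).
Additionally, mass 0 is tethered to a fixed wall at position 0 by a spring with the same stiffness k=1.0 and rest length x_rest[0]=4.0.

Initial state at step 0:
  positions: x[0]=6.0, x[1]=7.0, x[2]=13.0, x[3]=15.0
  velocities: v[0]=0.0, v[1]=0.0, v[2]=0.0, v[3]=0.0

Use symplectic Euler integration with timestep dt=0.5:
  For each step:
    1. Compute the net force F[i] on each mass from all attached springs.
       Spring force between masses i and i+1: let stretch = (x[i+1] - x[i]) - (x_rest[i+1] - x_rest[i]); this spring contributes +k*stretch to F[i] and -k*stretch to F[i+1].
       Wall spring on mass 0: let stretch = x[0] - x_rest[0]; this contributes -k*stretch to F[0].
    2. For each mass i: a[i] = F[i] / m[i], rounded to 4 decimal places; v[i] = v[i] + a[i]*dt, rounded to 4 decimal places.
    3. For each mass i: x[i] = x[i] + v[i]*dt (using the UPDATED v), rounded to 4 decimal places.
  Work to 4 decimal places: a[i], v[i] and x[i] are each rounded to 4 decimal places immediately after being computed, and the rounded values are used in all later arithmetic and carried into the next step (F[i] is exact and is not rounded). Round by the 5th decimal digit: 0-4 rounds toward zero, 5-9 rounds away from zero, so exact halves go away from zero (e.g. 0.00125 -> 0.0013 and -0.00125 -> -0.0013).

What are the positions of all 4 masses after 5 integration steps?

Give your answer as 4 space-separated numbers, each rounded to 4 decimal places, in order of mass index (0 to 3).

Step 0: x=[6.0000 7.0000 13.0000 15.0000] v=[0.0000 0.0000 0.0000 0.0000]
Step 1: x=[4.7500 8.2500 12.0000 15.2500] v=[-2.5000 2.5000 -2.0000 0.5000]
Step 2: x=[3.1875 9.5625 10.8750 15.5938] v=[-3.1250 2.6250 -2.2500 0.6875]
Step 3: x=[2.4219 9.6094 10.6016 15.8477] v=[-1.5313 0.0938 -0.5469 0.5078]
Step 4: x=[2.8477 8.1075 11.3917 15.9459] v=[0.8515 -3.0039 1.5801 0.1963]
Step 5: x=[3.8765 6.1117 12.4993 15.9748] v=[2.0576 -3.9917 2.2151 0.0578]

Answer: 3.8765 6.1117 12.4993 15.9748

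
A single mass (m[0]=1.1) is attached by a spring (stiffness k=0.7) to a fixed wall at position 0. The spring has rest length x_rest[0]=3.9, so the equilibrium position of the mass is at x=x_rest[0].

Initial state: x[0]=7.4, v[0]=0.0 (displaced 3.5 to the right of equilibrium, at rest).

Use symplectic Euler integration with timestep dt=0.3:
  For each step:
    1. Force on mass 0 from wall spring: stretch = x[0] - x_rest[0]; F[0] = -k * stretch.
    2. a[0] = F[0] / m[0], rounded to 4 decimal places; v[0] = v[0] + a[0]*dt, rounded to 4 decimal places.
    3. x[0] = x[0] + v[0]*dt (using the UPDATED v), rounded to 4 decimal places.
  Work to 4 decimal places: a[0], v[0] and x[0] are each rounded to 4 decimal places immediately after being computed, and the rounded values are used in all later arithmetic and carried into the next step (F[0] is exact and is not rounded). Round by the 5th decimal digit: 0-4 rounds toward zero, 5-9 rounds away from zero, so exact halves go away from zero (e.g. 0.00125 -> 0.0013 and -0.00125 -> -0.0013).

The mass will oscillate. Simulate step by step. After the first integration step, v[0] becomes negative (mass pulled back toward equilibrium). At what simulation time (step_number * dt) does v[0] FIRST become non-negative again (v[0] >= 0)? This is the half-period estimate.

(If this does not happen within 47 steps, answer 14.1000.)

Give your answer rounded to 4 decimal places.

Answer: 4.2000

Derivation:
Step 0: x=[7.4000] v=[0.0000]
Step 1: x=[7.1995] v=[-0.6682]
Step 2: x=[6.8101] v=[-1.2981]
Step 3: x=[6.2540] v=[-1.8537]
Step 4: x=[5.5631] v=[-2.3031]
Step 5: x=[4.7769] v=[-2.6206]
Step 6: x=[3.9405] v=[-2.7880]
Step 7: x=[3.1018] v=[-2.7957]
Step 8: x=[2.3088] v=[-2.6433]
Step 9: x=[1.6070] v=[-2.3395]
Step 10: x=[1.0365] v=[-1.9017]
Step 11: x=[0.6300] v=[-1.3550]
Step 12: x=[0.4108] v=[-0.7307]
Step 13: x=[0.3914] v=[-0.0646]
Step 14: x=[0.5730] v=[0.6052]
First v>=0 after going negative at step 14, time=4.2000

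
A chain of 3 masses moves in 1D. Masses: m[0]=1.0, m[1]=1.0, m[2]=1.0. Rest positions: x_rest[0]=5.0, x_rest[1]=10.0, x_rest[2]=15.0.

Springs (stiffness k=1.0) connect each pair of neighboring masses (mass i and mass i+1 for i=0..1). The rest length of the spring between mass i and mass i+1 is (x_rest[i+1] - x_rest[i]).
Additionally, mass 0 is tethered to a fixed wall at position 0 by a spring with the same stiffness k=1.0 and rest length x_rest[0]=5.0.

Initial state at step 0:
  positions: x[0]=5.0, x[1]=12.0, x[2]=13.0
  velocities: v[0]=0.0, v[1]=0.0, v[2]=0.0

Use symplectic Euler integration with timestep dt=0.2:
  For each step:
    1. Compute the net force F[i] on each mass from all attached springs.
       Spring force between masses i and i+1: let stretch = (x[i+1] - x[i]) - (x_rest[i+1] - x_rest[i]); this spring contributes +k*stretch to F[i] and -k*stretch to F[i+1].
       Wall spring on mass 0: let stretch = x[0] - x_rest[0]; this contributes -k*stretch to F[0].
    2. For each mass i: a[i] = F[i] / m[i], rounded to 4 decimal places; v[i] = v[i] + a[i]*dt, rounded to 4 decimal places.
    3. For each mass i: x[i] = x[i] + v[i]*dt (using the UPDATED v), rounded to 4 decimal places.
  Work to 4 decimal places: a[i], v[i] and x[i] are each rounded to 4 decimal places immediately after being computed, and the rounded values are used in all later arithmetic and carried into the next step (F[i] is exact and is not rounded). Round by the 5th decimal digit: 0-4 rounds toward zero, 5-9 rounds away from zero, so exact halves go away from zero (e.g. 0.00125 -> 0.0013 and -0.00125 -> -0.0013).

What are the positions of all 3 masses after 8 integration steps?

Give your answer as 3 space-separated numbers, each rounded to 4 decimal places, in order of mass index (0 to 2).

Answer: 5.4888 7.9617 16.1288

Derivation:
Step 0: x=[5.0000 12.0000 13.0000] v=[0.0000 0.0000 0.0000]
Step 1: x=[5.0800 11.7600 13.1600] v=[0.4000 -1.2000 0.8000]
Step 2: x=[5.2240 11.3088 13.4640] v=[0.7200 -2.2560 1.5200]
Step 3: x=[5.4024 10.7004 13.8818] v=[0.8922 -3.0419 2.0890]
Step 4: x=[5.5767 10.0074 14.3723] v=[0.8713 -3.4652 2.4527]
Step 5: x=[5.7051 9.3117 14.8882] v=[0.6421 -3.4784 2.5797]
Step 6: x=[5.7496 8.6948 15.3811] v=[0.2224 -3.0844 2.4644]
Step 7: x=[5.6819 8.2276 15.8065] v=[-0.3385 -2.3362 2.1271]
Step 8: x=[5.4888 7.9617 16.1288] v=[-0.9657 -1.3296 1.6113]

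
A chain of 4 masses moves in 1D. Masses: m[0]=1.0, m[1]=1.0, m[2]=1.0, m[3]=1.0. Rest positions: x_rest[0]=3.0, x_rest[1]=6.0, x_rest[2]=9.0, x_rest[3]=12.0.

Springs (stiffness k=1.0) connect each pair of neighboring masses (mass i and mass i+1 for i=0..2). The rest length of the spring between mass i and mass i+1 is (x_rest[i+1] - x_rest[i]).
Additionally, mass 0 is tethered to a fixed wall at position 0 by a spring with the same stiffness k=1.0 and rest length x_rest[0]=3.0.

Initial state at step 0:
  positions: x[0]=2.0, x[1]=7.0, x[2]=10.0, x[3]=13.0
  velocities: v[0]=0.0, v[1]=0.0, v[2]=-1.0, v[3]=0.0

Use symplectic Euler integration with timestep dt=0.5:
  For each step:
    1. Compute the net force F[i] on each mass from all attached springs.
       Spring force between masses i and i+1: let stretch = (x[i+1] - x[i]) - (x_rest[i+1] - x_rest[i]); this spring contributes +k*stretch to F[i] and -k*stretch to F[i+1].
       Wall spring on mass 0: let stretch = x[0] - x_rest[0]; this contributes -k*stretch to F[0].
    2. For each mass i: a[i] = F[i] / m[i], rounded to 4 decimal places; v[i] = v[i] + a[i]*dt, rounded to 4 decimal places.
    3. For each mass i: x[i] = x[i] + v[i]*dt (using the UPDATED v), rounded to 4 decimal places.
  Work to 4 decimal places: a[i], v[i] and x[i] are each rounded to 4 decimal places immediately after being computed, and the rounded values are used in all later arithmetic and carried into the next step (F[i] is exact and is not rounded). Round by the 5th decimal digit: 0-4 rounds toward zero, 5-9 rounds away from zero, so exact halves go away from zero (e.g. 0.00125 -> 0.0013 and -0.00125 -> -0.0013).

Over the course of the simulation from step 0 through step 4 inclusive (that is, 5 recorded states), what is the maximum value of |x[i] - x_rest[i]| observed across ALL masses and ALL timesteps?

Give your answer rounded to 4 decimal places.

Step 0: x=[2.0000 7.0000 10.0000 13.0000] v=[0.0000 0.0000 -1.0000 0.0000]
Step 1: x=[2.7500 6.5000 9.5000 13.0000] v=[1.5000 -1.0000 -1.0000 0.0000]
Step 2: x=[3.7500 5.8125 9.1250 12.8750] v=[2.0000 -1.3750 -0.7500 -0.2500]
Step 3: x=[4.3282 5.4375 8.8594 12.5625] v=[1.1563 -0.7500 -0.5313 -0.6250]
Step 4: x=[4.1016 5.6407 8.6641 12.0742] v=[-0.4532 0.4063 -0.3907 -0.9766]
Max displacement = 1.3282

Answer: 1.3282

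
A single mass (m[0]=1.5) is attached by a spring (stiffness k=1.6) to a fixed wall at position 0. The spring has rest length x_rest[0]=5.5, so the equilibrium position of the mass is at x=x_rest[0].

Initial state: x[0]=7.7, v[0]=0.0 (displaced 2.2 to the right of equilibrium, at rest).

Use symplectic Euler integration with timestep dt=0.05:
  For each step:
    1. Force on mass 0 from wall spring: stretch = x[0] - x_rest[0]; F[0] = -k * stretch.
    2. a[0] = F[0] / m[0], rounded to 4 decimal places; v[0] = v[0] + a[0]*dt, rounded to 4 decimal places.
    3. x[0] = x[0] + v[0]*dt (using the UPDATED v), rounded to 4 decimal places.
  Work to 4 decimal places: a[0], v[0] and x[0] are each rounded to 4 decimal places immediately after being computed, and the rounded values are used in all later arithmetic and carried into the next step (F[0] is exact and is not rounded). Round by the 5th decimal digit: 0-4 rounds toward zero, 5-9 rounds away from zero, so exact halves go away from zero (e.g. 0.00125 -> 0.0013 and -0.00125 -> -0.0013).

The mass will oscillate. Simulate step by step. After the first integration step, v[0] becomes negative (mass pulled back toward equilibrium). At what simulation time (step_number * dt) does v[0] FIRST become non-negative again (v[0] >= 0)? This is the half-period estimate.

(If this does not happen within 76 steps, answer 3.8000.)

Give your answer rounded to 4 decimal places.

Step 0: x=[7.7000] v=[0.0000]
Step 1: x=[7.6941] v=[-0.1173]
Step 2: x=[7.6824] v=[-0.2343]
Step 3: x=[7.6649] v=[-0.3507]
Step 4: x=[7.6416] v=[-0.4662]
Step 5: x=[7.6126] v=[-0.5804]
Step 6: x=[7.5779] v=[-0.6931]
Step 7: x=[7.5377] v=[-0.8039]
Step 8: x=[7.4921] v=[-0.9126]
Step 9: x=[7.4412] v=[-1.0188]
Step 10: x=[7.3851] v=[-1.1223]
Step 11: x=[7.3240] v=[-1.2228]
Step 12: x=[7.2580] v=[-1.3201]
Step 13: x=[7.1873] v=[-1.4139]
Step 14: x=[7.1121] v=[-1.5039]
Step 15: x=[7.0326] v=[-1.5899]
Step 16: x=[6.9490] v=[-1.6716]
Step 17: x=[6.8616] v=[-1.7489]
Step 18: x=[6.7705] v=[-1.8215]
Step 19: x=[6.6760] v=[-1.8893]
Step 20: x=[6.5784] v=[-1.9520]
Step 21: x=[6.4779] v=[-2.0095]
Step 22: x=[6.3748] v=[-2.0617]
Step 23: x=[6.2694] v=[-2.1084]
Step 24: x=[6.1619] v=[-2.1494]
Step 25: x=[6.0527] v=[-2.1847]
Step 26: x=[5.9420] v=[-2.2142]
Step 27: x=[5.8301] v=[-2.2378]
Step 28: x=[5.7173] v=[-2.2554]
Step 29: x=[5.6040] v=[-2.2670]
Step 30: x=[5.4904] v=[-2.2725]
Step 31: x=[5.3768] v=[-2.2720]
Step 32: x=[5.2635] v=[-2.2654]
Step 33: x=[5.1509] v=[-2.2528]
Step 34: x=[5.0392] v=[-2.2342]
Step 35: x=[4.9287] v=[-2.2096]
Step 36: x=[4.8197] v=[-2.1791]
Step 37: x=[4.7126] v=[-2.1428]
Step 38: x=[4.6076] v=[-2.1008]
Step 39: x=[4.5049] v=[-2.0532]
Step 40: x=[4.4049] v=[-2.0001]
Step 41: x=[4.3078] v=[-1.9417]
Step 42: x=[4.2139] v=[-1.8781]
Step 43: x=[4.1234] v=[-1.8095]
Step 44: x=[4.0366] v=[-1.7361]
Step 45: x=[3.9537] v=[-1.6581]
Step 46: x=[3.8749] v=[-1.5756]
Step 47: x=[3.8005] v=[-1.4889]
Step 48: x=[3.7306] v=[-1.3983]
Step 49: x=[3.6654] v=[-1.3039]
Step 50: x=[3.6051] v=[-1.2061]
Step 51: x=[3.5499] v=[-1.1050]
Step 52: x=[3.4999] v=[-1.0010]
Step 53: x=[3.4552] v=[-0.8943]
Step 54: x=[3.4159] v=[-0.7852]
Step 55: x=[3.3822] v=[-0.6741]
Step 56: x=[3.3541] v=[-0.5612]
Step 57: x=[3.3318] v=[-0.4468]
Step 58: x=[3.3152] v=[-0.3312]
Step 59: x=[3.3045] v=[-0.2147]
Step 60: x=[3.2996] v=[-0.0976]
Step 61: x=[3.3006] v=[0.0198]
First v>=0 after going negative at step 61, time=3.0500

Answer: 3.0500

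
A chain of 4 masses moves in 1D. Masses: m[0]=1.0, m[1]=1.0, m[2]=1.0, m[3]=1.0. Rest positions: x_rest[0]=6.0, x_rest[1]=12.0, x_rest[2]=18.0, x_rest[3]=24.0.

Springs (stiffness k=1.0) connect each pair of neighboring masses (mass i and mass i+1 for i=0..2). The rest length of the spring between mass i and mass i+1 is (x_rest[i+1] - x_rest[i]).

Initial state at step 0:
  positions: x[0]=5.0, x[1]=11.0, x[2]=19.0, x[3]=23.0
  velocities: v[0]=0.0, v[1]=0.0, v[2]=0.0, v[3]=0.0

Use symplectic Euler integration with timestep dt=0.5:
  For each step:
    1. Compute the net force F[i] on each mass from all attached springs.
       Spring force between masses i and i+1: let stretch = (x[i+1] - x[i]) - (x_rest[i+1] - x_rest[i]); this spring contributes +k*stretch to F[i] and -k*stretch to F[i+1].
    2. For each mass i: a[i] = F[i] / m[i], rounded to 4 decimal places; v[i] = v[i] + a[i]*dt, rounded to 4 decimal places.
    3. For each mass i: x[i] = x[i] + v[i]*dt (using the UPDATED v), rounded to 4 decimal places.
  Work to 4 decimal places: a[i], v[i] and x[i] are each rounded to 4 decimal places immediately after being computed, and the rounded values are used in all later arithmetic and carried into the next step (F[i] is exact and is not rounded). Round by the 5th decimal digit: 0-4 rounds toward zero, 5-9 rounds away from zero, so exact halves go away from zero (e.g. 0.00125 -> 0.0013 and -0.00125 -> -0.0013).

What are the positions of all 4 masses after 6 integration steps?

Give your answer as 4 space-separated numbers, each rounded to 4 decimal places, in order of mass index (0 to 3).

Step 0: x=[5.0000 11.0000 19.0000 23.0000] v=[0.0000 0.0000 0.0000 0.0000]
Step 1: x=[5.0000 11.5000 18.0000 23.5000] v=[0.0000 1.0000 -2.0000 1.0000]
Step 2: x=[5.1250 12.0000 16.7500 24.1250] v=[0.2500 1.0000 -2.5000 1.2500]
Step 3: x=[5.4688 11.9688 16.1563 24.4063] v=[0.6875 -0.0625 -1.1875 0.5625]
Step 4: x=[5.9376 11.3594 16.5782 24.1251] v=[0.9375 -1.2188 0.8438 -0.5625]
Step 5: x=[6.2618 10.6993 17.5822 23.4571] v=[0.6484 -1.3203 2.0079 -1.3360]
Step 6: x=[6.1954 10.6505 18.3342 22.8204] v=[-0.1329 -0.0976 1.5039 -1.2735]

Answer: 6.1954 10.6505 18.3342 22.8204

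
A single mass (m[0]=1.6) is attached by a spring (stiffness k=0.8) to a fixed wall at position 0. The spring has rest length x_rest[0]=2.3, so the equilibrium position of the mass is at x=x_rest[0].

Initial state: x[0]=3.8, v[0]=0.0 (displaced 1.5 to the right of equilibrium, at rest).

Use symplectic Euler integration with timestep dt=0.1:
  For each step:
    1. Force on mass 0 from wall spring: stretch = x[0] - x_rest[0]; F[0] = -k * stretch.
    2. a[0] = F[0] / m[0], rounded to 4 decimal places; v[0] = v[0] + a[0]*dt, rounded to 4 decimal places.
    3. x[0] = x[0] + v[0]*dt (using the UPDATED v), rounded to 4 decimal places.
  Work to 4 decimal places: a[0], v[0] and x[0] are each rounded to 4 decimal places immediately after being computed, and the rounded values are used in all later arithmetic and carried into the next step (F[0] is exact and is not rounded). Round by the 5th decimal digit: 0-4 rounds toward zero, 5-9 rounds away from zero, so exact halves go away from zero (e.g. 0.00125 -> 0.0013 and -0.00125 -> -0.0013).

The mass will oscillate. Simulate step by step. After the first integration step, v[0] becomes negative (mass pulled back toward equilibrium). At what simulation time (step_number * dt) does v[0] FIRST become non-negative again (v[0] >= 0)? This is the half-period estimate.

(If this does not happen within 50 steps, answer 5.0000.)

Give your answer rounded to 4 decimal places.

Step 0: x=[3.8000] v=[0.0000]
Step 1: x=[3.7925] v=[-0.0750]
Step 2: x=[3.7775] v=[-0.1496]
Step 3: x=[3.7552] v=[-0.2235]
Step 4: x=[3.7256] v=[-0.2963]
Step 5: x=[3.6888] v=[-0.3676]
Step 6: x=[3.6451] v=[-0.4370]
Step 7: x=[3.5947] v=[-0.5043]
Step 8: x=[3.5378] v=[-0.5690]
Step 9: x=[3.4747] v=[-0.6309]
Step 10: x=[3.4057] v=[-0.6896]
Step 11: x=[3.3312] v=[-0.7449]
Step 12: x=[3.2516] v=[-0.7965]
Step 13: x=[3.1672] v=[-0.8441]
Step 14: x=[3.0785] v=[-0.8875]
Step 15: x=[2.9859] v=[-0.9264]
Step 16: x=[2.8898] v=[-0.9607]
Step 17: x=[2.7908] v=[-0.9902]
Step 18: x=[2.6893] v=[-1.0147]
Step 19: x=[2.5859] v=[-1.0342]
Step 20: x=[2.4811] v=[-1.0485]
Step 21: x=[2.3753] v=[-1.0576]
Step 22: x=[2.2692] v=[-1.0614]
Step 23: x=[2.1632] v=[-1.0599]
Step 24: x=[2.0579] v=[-1.0531]
Step 25: x=[1.9538] v=[-1.0410]
Step 26: x=[1.8514] v=[-1.0237]
Step 27: x=[1.7513] v=[-1.0013]
Step 28: x=[1.6539] v=[-0.9739]
Step 29: x=[1.5597] v=[-0.9416]
Step 30: x=[1.4692] v=[-0.9046]
Step 31: x=[1.3829] v=[-0.8631]
Step 32: x=[1.3012] v=[-0.8172]
Step 33: x=[1.2245] v=[-0.7673]
Step 34: x=[1.1532] v=[-0.7135]
Step 35: x=[1.0876] v=[-0.6562]
Step 36: x=[1.0280] v=[-0.5956]
Step 37: x=[0.9748] v=[-0.5320]
Step 38: x=[0.9282] v=[-0.4657]
Step 39: x=[0.8885] v=[-0.3971]
Step 40: x=[0.8559] v=[-0.3265]
Step 41: x=[0.8305] v=[-0.2543]
Step 42: x=[0.8124] v=[-0.1808]
Step 43: x=[0.8018] v=[-0.1064]
Step 44: x=[0.7987] v=[-0.0315]
Step 45: x=[0.8031] v=[0.0436]
First v>=0 after going negative at step 45, time=4.5000

Answer: 4.5000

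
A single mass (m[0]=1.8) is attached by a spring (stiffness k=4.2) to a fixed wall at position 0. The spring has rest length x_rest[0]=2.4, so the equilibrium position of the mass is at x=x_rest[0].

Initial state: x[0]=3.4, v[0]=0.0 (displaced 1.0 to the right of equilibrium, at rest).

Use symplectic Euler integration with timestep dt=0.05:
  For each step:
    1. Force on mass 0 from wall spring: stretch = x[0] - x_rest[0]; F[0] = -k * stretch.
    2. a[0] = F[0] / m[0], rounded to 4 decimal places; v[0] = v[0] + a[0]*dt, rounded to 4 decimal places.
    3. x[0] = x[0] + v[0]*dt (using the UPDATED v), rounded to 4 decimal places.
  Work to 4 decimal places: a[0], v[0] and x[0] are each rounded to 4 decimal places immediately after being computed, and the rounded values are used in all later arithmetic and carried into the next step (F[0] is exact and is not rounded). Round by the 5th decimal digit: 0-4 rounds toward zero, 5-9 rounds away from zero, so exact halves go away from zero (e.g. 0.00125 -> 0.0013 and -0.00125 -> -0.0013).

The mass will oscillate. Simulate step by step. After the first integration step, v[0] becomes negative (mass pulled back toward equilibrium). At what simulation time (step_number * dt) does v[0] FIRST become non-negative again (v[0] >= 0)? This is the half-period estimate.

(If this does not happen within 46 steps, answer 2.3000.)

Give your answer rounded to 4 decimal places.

Answer: 2.1000

Derivation:
Step 0: x=[3.4000] v=[0.0000]
Step 1: x=[3.3942] v=[-0.1167]
Step 2: x=[3.3826] v=[-0.2327]
Step 3: x=[3.3652] v=[-0.3473]
Step 4: x=[3.3422] v=[-0.4599]
Step 5: x=[3.3137] v=[-0.5698]
Step 6: x=[3.2799] v=[-0.6764]
Step 7: x=[3.2409] v=[-0.7791]
Step 8: x=[3.1970] v=[-0.8772]
Step 9: x=[3.1485] v=[-0.9702]
Step 10: x=[3.0956] v=[-1.0575]
Step 11: x=[3.0387] v=[-1.1387]
Step 12: x=[2.9780] v=[-1.2132]
Step 13: x=[2.9140] v=[-1.2806]
Step 14: x=[2.8470] v=[-1.3406]
Step 15: x=[2.7774] v=[-1.3928]
Step 16: x=[2.7056] v=[-1.4368]
Step 17: x=[2.6320] v=[-1.4725]
Step 18: x=[2.5570] v=[-1.4996]
Step 19: x=[2.4811] v=[-1.5179]
Step 20: x=[2.4047] v=[-1.5274]
Step 21: x=[2.3283] v=[-1.5280]
Step 22: x=[2.2523] v=[-1.5196]
Step 23: x=[2.1772] v=[-1.5024]
Step 24: x=[2.1034] v=[-1.4764]
Step 25: x=[2.0313] v=[-1.4418]
Step 26: x=[1.9614] v=[-1.3988]
Step 27: x=[1.8940] v=[-1.3476]
Step 28: x=[1.8296] v=[-1.2886]
Step 29: x=[1.7685] v=[-1.2221]
Step 30: x=[1.7111] v=[-1.1484]
Step 31: x=[1.6577] v=[-1.0680]
Step 32: x=[1.6086] v=[-0.9814]
Step 33: x=[1.5641] v=[-0.8891]
Step 34: x=[1.5245] v=[-0.7916]
Step 35: x=[1.4900] v=[-0.6895]
Step 36: x=[1.4608] v=[-0.5833]
Step 37: x=[1.4371] v=[-0.4737]
Step 38: x=[1.4190] v=[-0.3614]
Step 39: x=[1.4067] v=[-0.2470]
Step 40: x=[1.4001] v=[-0.1311]
Step 41: x=[1.3994] v=[-0.0144]
Step 42: x=[1.4045] v=[0.1023]
First v>=0 after going negative at step 42, time=2.1000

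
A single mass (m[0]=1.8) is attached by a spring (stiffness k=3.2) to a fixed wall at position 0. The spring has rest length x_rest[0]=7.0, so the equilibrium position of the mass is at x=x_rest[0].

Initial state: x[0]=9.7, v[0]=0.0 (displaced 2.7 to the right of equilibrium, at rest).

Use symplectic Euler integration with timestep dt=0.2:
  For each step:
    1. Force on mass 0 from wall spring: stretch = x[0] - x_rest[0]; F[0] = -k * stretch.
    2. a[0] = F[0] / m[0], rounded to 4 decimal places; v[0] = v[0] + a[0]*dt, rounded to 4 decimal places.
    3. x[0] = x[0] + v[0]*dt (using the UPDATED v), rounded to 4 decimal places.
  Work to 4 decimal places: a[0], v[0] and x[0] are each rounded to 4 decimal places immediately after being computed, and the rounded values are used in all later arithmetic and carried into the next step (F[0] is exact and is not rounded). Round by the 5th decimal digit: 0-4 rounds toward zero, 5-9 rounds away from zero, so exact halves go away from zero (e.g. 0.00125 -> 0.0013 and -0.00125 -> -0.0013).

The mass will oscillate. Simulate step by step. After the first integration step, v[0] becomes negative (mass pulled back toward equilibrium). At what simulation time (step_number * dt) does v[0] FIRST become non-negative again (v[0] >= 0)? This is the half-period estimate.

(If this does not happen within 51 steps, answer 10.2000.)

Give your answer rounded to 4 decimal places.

Step 0: x=[9.7000] v=[0.0000]
Step 1: x=[9.5080] v=[-0.9600]
Step 2: x=[9.1377] v=[-1.8517]
Step 3: x=[8.6153] v=[-2.6118]
Step 4: x=[7.9781] v=[-3.1861]
Step 5: x=[7.2713] v=[-3.5339]
Step 6: x=[6.5452] v=[-3.6304]
Step 7: x=[5.8515] v=[-3.4687]
Step 8: x=[5.2394] v=[-3.0603]
Step 9: x=[4.7525] v=[-2.4343]
Step 10: x=[4.4255] v=[-1.6352]
Step 11: x=[4.2815] v=[-0.7198]
Step 12: x=[4.3309] v=[0.2468]
First v>=0 after going negative at step 12, time=2.4000

Answer: 2.4000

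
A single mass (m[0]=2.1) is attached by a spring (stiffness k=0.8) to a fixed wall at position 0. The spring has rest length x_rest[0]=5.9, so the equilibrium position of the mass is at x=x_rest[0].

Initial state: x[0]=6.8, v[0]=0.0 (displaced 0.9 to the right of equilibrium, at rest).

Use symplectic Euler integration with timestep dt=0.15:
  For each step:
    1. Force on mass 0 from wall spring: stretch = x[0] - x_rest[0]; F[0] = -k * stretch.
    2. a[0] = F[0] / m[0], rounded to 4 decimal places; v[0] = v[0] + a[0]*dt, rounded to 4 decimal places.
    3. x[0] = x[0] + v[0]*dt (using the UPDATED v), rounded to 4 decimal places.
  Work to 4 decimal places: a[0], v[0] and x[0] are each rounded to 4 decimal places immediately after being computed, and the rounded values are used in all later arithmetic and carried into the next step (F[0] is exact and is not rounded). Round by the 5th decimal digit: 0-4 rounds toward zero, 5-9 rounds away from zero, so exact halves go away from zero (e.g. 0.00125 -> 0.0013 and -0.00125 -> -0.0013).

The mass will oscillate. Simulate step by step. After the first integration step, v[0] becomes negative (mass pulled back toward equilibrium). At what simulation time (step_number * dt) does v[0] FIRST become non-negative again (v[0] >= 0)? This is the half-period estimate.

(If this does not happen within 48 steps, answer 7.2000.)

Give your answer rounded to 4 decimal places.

Answer: 5.1000

Derivation:
Step 0: x=[6.8000] v=[0.0000]
Step 1: x=[6.7923] v=[-0.0514]
Step 2: x=[6.7769] v=[-0.1024]
Step 3: x=[6.7540] v=[-0.1525]
Step 4: x=[6.7238] v=[-0.2013]
Step 5: x=[6.6865] v=[-0.2484]
Step 6: x=[6.6425] v=[-0.2933]
Step 7: x=[6.5921] v=[-0.3357]
Step 8: x=[6.5358] v=[-0.3753]
Step 9: x=[6.4741] v=[-0.4116]
Step 10: x=[6.4074] v=[-0.4444]
Step 11: x=[6.3364] v=[-0.4734]
Step 12: x=[6.2617] v=[-0.4983]
Step 13: x=[6.1839] v=[-0.5190]
Step 14: x=[6.1036] v=[-0.5352]
Step 15: x=[6.0216] v=[-0.5468]
Step 16: x=[5.9385] v=[-0.5537]
Step 17: x=[5.8551] v=[-0.5559]
Step 18: x=[5.7721] v=[-0.5533]
Step 19: x=[5.6902] v=[-0.5460]
Step 20: x=[5.6101] v=[-0.5340]
Step 21: x=[5.5325] v=[-0.5174]
Step 22: x=[5.4580] v=[-0.4964]
Step 23: x=[5.3873] v=[-0.4711]
Step 24: x=[5.3210] v=[-0.4418]
Step 25: x=[5.2597] v=[-0.4087]
Step 26: x=[5.2039] v=[-0.3721]
Step 27: x=[5.1541] v=[-0.3323]
Step 28: x=[5.1106] v=[-0.2897]
Step 29: x=[5.0739] v=[-0.2446]
Step 30: x=[5.0443] v=[-0.1974]
Step 31: x=[5.0220] v=[-0.1485]
Step 32: x=[5.0073] v=[-0.0983]
Step 33: x=[5.0002] v=[-0.0473]
Step 34: x=[5.0008] v=[0.0041]
First v>=0 after going negative at step 34, time=5.1000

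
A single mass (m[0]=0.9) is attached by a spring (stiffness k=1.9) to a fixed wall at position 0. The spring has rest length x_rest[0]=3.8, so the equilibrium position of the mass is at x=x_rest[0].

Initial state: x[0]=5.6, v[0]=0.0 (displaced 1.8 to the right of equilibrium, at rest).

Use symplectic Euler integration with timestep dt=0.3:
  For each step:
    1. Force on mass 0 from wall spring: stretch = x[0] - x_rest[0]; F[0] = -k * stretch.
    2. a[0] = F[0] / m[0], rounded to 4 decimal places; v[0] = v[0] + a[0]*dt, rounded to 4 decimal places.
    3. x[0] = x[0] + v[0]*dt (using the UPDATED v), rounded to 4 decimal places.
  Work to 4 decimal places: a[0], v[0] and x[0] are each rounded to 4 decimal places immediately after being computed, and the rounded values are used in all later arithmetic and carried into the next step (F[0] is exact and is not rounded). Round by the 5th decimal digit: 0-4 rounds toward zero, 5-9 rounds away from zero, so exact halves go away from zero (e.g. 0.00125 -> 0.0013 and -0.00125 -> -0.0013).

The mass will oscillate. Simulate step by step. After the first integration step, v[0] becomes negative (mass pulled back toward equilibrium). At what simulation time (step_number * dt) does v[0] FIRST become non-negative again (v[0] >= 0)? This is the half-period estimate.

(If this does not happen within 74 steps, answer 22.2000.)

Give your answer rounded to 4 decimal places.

Answer: 2.4000

Derivation:
Step 0: x=[5.6000] v=[0.0000]
Step 1: x=[5.2580] v=[-1.1400]
Step 2: x=[4.6390] v=[-2.0634]
Step 3: x=[3.8606] v=[-2.5948]
Step 4: x=[3.0706] v=[-2.6332]
Step 5: x=[2.4192] v=[-2.1713]
Step 6: x=[2.0302] v=[-1.2968]
Step 7: x=[1.9774] v=[-0.1759]
Step 8: x=[2.2709] v=[0.9784]
First v>=0 after going negative at step 8, time=2.4000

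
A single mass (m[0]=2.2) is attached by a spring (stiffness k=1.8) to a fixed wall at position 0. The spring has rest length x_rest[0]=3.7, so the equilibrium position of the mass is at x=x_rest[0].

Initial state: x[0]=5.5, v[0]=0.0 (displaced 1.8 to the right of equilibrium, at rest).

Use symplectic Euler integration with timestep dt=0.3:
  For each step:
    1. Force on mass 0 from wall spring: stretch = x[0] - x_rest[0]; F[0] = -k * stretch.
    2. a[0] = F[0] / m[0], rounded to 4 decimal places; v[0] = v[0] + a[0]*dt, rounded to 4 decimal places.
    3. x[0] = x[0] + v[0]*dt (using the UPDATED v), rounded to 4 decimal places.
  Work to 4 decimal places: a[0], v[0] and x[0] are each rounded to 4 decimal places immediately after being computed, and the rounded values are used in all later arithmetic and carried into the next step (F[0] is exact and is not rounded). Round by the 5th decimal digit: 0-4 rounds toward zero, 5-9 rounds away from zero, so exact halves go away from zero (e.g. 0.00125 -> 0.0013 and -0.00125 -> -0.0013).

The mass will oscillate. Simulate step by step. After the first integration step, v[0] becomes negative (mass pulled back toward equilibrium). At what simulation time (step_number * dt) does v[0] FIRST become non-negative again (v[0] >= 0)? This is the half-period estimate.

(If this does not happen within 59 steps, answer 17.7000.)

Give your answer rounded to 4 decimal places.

Answer: 3.6000

Derivation:
Step 0: x=[5.5000] v=[0.0000]
Step 1: x=[5.3675] v=[-0.4418]
Step 2: x=[5.1122] v=[-0.8511]
Step 3: x=[4.7529] v=[-1.1977]
Step 4: x=[4.3160] v=[-1.4562]
Step 5: x=[3.8338] v=[-1.6074]
Step 6: x=[3.3417] v=[-1.6403]
Step 7: x=[2.8760] v=[-1.5523]
Step 8: x=[2.4710] v=[-1.3500]
Step 9: x=[2.1565] v=[-1.0484]
Step 10: x=[1.9557] v=[-0.6695]
Step 11: x=[1.8833] v=[-0.2413]
Step 12: x=[1.9447] v=[0.2046]
First v>=0 after going negative at step 12, time=3.6000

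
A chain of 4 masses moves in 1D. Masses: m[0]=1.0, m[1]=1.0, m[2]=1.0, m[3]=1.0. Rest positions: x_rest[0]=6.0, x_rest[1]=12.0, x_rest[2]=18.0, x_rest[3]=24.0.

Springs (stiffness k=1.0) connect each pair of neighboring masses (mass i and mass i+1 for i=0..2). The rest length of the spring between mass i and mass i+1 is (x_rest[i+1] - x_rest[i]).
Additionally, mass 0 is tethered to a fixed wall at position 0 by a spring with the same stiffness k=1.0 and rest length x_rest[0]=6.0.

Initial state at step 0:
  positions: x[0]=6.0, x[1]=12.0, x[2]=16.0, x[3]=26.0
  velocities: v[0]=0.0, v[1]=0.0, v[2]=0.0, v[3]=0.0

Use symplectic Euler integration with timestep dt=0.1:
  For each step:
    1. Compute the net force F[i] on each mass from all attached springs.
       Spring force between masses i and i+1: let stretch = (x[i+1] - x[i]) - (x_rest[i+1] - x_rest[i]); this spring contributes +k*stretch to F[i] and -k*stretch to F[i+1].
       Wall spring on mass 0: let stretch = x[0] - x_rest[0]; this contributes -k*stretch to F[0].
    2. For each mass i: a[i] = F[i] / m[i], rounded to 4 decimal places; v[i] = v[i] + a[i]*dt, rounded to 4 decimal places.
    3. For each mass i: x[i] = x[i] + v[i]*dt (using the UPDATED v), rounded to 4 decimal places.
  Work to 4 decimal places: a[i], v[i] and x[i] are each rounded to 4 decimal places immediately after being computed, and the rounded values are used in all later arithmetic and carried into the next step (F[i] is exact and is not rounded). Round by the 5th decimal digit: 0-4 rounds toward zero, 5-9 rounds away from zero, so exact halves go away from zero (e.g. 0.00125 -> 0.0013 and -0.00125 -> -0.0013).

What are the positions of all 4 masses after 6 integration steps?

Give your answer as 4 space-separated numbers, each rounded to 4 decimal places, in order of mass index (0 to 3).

Answer: 5.9872 11.6468 17.1387 25.2277

Derivation:
Step 0: x=[6.0000 12.0000 16.0000 26.0000] v=[0.0000 0.0000 0.0000 0.0000]
Step 1: x=[6.0000 11.9800 16.0600 25.9600] v=[0.0000 -0.2000 0.6000 -0.4000]
Step 2: x=[5.9998 11.9410 16.1782 25.8810] v=[-0.0020 -0.3900 1.1820 -0.7900]
Step 3: x=[5.9990 11.8850 16.3511 25.7650] v=[-0.0079 -0.5604 1.7286 -1.1603]
Step 4: x=[5.9971 11.8148 16.5734 25.6148] v=[-0.0192 -0.7024 2.2234 -1.5017]
Step 5: x=[5.9934 11.7340 16.8386 25.4342] v=[-0.0371 -0.8083 2.6517 -1.8058]
Step 6: x=[5.9872 11.6468 17.1387 25.2277] v=[-0.0624 -0.8719 3.0008 -2.0654]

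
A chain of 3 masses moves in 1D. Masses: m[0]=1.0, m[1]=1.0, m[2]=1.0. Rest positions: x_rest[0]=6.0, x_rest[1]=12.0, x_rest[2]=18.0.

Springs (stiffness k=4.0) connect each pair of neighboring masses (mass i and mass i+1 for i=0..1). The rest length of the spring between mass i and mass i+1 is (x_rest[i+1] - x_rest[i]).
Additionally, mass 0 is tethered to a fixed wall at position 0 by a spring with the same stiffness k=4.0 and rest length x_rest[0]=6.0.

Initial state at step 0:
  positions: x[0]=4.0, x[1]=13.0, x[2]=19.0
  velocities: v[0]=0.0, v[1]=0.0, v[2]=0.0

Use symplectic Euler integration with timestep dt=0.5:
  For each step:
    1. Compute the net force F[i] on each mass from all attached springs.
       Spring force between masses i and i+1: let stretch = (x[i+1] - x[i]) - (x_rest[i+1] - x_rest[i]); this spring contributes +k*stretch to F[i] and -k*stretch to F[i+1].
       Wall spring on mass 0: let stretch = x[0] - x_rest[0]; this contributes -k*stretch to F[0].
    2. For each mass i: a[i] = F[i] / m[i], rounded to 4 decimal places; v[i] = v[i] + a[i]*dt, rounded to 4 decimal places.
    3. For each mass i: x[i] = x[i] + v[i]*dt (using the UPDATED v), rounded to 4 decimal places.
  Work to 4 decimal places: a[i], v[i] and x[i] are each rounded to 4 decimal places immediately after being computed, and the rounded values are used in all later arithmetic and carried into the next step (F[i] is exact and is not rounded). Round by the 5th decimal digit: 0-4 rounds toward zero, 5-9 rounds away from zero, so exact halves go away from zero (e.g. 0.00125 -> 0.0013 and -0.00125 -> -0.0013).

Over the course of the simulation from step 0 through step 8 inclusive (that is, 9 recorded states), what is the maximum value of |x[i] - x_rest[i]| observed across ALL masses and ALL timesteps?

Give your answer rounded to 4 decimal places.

Step 0: x=[4.0000 13.0000 19.0000] v=[0.0000 0.0000 0.0000]
Step 1: x=[9.0000 10.0000 19.0000] v=[10.0000 -6.0000 0.0000]
Step 2: x=[6.0000 15.0000 16.0000] v=[-6.0000 10.0000 -6.0000]
Step 3: x=[6.0000 12.0000 18.0000] v=[0.0000 -6.0000 4.0000]
Step 4: x=[6.0000 9.0000 20.0000] v=[0.0000 -6.0000 4.0000]
Step 5: x=[3.0000 14.0000 17.0000] v=[-6.0000 10.0000 -6.0000]
Step 6: x=[8.0000 11.0000 17.0000] v=[10.0000 -6.0000 0.0000]
Step 7: x=[8.0000 11.0000 17.0000] v=[0.0000 0.0000 0.0000]
Step 8: x=[3.0000 14.0000 17.0000] v=[-10.0000 6.0000 0.0000]
Max displacement = 3.0000

Answer: 3.0000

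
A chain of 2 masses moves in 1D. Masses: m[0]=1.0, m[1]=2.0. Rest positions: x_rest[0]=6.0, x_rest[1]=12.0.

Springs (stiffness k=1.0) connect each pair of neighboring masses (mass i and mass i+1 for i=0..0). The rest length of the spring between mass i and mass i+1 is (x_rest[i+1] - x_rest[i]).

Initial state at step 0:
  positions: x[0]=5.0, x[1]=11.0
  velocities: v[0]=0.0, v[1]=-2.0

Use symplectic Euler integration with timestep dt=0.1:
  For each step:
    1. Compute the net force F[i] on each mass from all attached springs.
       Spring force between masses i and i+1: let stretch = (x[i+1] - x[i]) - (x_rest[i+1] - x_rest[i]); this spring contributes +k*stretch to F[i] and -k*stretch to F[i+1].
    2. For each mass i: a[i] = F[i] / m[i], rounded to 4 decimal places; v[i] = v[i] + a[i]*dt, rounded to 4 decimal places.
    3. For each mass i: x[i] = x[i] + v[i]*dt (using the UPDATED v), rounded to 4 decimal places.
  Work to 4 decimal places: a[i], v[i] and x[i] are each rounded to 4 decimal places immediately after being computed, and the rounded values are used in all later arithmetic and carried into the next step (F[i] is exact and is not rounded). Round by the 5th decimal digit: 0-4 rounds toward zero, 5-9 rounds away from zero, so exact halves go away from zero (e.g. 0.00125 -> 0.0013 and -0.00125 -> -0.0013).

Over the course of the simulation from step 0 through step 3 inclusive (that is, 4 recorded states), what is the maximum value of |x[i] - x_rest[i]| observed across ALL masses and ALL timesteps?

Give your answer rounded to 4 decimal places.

Answer: 1.5960

Derivation:
Step 0: x=[5.0000 11.0000] v=[0.0000 -2.0000]
Step 1: x=[5.0000 10.8000] v=[0.0000 -2.0000]
Step 2: x=[4.9980 10.6010] v=[-0.0200 -1.9900]
Step 3: x=[4.9920 10.4040] v=[-0.0597 -1.9702]
Max displacement = 1.5960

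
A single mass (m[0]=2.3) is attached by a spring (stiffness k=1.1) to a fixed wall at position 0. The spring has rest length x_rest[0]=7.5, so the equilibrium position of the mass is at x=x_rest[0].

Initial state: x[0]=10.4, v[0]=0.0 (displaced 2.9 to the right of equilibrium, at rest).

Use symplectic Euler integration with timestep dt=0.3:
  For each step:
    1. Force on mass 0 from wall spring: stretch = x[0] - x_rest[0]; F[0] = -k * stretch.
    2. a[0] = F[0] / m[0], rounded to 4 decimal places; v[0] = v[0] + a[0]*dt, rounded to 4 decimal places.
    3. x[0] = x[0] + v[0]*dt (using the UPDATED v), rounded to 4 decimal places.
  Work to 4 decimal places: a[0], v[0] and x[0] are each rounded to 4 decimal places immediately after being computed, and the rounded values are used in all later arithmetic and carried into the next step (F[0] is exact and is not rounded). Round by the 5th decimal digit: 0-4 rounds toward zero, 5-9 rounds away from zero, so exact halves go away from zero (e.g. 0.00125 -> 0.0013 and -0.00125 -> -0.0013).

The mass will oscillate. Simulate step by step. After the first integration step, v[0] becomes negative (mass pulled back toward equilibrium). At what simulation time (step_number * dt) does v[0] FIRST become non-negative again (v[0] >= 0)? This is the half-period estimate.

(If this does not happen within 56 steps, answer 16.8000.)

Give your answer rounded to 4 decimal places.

Step 0: x=[10.4000] v=[0.0000]
Step 1: x=[10.2752] v=[-0.4161]
Step 2: x=[10.0309] v=[-0.8143]
Step 3: x=[9.6777] v=[-1.1774]
Step 4: x=[9.2307] v=[-1.4899]
Step 5: x=[8.7092] v=[-1.7382]
Step 6: x=[8.1357] v=[-1.9117]
Step 7: x=[7.5348] v=[-2.0029]
Step 8: x=[6.9324] v=[-2.0079]
Step 9: x=[6.3545] v=[-1.9265]
Step 10: x=[5.8258] v=[-1.7622]
Step 11: x=[5.3692] v=[-1.5220]
Step 12: x=[5.0043] v=[-1.2163]
Step 13: x=[4.7468] v=[-0.8582]
Step 14: x=[4.6078] v=[-0.4632]
Step 15: x=[4.5933] v=[-0.0482]
Step 16: x=[4.7040] v=[0.3689]
First v>=0 after going negative at step 16, time=4.8000

Answer: 4.8000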